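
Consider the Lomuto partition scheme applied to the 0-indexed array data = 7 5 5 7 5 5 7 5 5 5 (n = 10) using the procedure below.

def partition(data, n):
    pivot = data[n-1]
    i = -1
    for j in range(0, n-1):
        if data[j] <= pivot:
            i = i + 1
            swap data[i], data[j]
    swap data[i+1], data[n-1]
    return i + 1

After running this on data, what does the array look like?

pivot=5, i=-1
j=0: 7>5, skip
j=1: 5≤5, i=0, swap(0,1) ⇒ 5 7 5 7 5 5 7 5 5 5
j=2: 5≤5, i=1, swap(1,2) ⇒ 5 5 7 7 5 5 7 5 5 5
j=3: 7>5, skip
j=4: 5≤5, i=2, swap(2,4) ⇒ 5 5 5 7 7 5 7 5 5 5
j=5: 5≤5, i=3, swap(3,5) ⇒ 5 5 5 5 7 7 7 5 5 5
j=6: 7>5, skip
j=7: 5≤5, i=4, swap(4,7) ⇒ 5 5 5 5 5 7 7 7 5 5
j=8: 5≤5, i=5, swap(5,8) ⇒ 5 5 5 5 5 5 7 7 7 5
swap(6,9) ⇒ 5 5 5 5 5 5 5 7 7 7; return 6

5 5 5 5 5 5 5 7 7 7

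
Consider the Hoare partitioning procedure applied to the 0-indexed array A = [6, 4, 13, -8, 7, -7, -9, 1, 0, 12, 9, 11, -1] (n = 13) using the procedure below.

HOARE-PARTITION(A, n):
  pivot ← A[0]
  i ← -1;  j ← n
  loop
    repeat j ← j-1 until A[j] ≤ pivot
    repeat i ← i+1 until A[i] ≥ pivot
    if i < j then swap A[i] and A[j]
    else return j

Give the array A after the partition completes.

pivot = A[0] = 6; i = -1, j = 13
j→12 (A[12]=-1≤6), i→0 (A[0]=6≥6); i<j, swap → [-1, 4, 13, -8, 7, -7, -9, 1, 0, 12, 9, 11, 6]
j→8 (A[8]=0≤6), i→2 (A[2]=13≥6); i<j, swap → [-1, 4, 0, -8, 7, -7, -9, 1, 13, 12, 9, 11, 6]
j→7 (A[7]=1≤6), i→4 (A[4]=7≥6); i<j, swap → [-1, 4, 0, -8, 1, -7, -9, 7, 13, 12, 9, 11, 6]
j→6, i→7; i≥j, return j=6. A = [-1, 4, 0, -8, 1, -7, -9, 7, 13, 12, 9, 11, 6]

[-1, 4, 0, -8, 1, -7, -9, 7, 13, 12, 9, 11, 6]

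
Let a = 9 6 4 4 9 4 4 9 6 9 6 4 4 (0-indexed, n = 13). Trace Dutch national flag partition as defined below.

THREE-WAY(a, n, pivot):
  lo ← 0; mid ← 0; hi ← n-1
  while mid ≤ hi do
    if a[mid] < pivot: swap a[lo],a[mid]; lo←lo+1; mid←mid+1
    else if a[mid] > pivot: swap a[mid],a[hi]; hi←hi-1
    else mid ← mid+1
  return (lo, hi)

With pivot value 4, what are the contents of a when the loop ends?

pivot = 4; lo=0, mid=0, hi=12
a[mid]=9>4: swap a[0],a[12]; hi=11 → 4 6 4 4 9 4 4 9 6 9 6 4 9
a[mid]=4=4: mid=1
a[mid]=6>4: swap a[1],a[11]; hi=10 → 4 4 4 4 9 4 4 9 6 9 6 6 9
a[mid]=4=4: mid=2
a[mid]=4=4: mid=3
a[mid]=4=4: mid=4
a[mid]=9>4: swap a[4],a[10]; hi=9 → 4 4 4 4 6 4 4 9 6 9 9 6 9
a[mid]=6>4: swap a[4],a[9]; hi=8 → 4 4 4 4 9 4 4 9 6 6 9 6 9
a[mid]=9>4: swap a[4],a[8]; hi=7 → 4 4 4 4 6 4 4 9 9 6 9 6 9
a[mid]=6>4: swap a[4],a[7]; hi=6 → 4 4 4 4 9 4 4 6 9 6 9 6 9
a[mid]=9>4: swap a[4],a[6]; hi=5 → 4 4 4 4 4 4 9 6 9 6 9 6 9
a[mid]=4=4: mid=5
a[mid]=4=4: mid=6
end: lo=0, hi=5; a = 4 4 4 4 4 4 9 6 9 6 9 6 9

4 4 4 4 4 4 9 6 9 6 9 6 9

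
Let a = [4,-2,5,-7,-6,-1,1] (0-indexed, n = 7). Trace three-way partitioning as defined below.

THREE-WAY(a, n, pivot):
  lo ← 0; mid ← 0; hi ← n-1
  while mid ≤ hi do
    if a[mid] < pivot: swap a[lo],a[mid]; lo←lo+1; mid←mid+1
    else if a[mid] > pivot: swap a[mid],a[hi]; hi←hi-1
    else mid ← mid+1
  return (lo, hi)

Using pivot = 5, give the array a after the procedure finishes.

[4,-2,-7,-6,-1,1,5]

pivot = 5; lo=0, mid=0, hi=6
a[mid]=4<5: swap a[0],a[0]; lo=1,mid=1 → [4,-2,5,-7,-6,-1,1]
a[mid]=-2<5: swap a[1],a[1]; lo=2,mid=2 → [4,-2,5,-7,-6,-1,1]
a[mid]=5=5: mid=3
a[mid]=-7<5: swap a[2],a[3]; lo=3,mid=4 → [4,-2,-7,5,-6,-1,1]
a[mid]=-6<5: swap a[3],a[4]; lo=4,mid=5 → [4,-2,-7,-6,5,-1,1]
a[mid]=-1<5: swap a[4],a[5]; lo=5,mid=6 → [4,-2,-7,-6,-1,5,1]
a[mid]=1<5: swap a[5],a[6]; lo=6,mid=7 → [4,-2,-7,-6,-1,1,5]
end: lo=6, hi=6; a = [4,-2,-7,-6,-1,1,5]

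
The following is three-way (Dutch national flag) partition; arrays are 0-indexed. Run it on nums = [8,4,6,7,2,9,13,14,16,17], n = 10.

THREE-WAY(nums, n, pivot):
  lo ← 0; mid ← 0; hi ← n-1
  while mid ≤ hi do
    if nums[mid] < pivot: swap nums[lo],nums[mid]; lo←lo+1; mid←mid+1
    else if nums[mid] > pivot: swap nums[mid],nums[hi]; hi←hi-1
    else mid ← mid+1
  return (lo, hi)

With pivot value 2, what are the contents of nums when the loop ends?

lo=0 mid=0 hi=9
8>2: swap(0,9), hi=8 ⇒ [17,4,6,7,2,9,13,14,16,8]
17>2: swap(0,8), hi=7 ⇒ [16,4,6,7,2,9,13,14,17,8]
16>2: swap(0,7), hi=6 ⇒ [14,4,6,7,2,9,13,16,17,8]
14>2: swap(0,6), hi=5 ⇒ [13,4,6,7,2,9,14,16,17,8]
13>2: swap(0,5), hi=4 ⇒ [9,4,6,7,2,13,14,16,17,8]
9>2: swap(0,4), hi=3 ⇒ [2,4,6,7,9,13,14,16,17,8]
2=2: mid=1
4>2: swap(1,3), hi=2 ⇒ [2,7,6,4,9,13,14,16,17,8]
7>2: swap(1,2), hi=1 ⇒ [2,6,7,4,9,13,14,16,17,8]
6>2: swap(1,1), hi=0 ⇒ [2,6,7,4,9,13,14,16,17,8]
done. lo=0 hi=0; nums=[2,6,7,4,9,13,14,16,17,8]

[2,6,7,4,9,13,14,16,17,8]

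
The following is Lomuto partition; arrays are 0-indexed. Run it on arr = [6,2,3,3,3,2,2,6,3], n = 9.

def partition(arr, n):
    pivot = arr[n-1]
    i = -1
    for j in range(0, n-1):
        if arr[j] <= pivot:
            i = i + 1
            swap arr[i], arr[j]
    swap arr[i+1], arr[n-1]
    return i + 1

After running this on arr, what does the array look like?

[2,3,3,3,2,2,3,6,6]

pivot=3, i=-1
j=0: 6>3, skip
j=1: 2≤3, i=0, swap(0,1) ⇒ [2,6,3,3,3,2,2,6,3]
j=2: 3≤3, i=1, swap(1,2) ⇒ [2,3,6,3,3,2,2,6,3]
j=3: 3≤3, i=2, swap(2,3) ⇒ [2,3,3,6,3,2,2,6,3]
j=4: 3≤3, i=3, swap(3,4) ⇒ [2,3,3,3,6,2,2,6,3]
j=5: 2≤3, i=4, swap(4,5) ⇒ [2,3,3,3,2,6,2,6,3]
j=6: 2≤3, i=5, swap(5,6) ⇒ [2,3,3,3,2,2,6,6,3]
j=7: 6>3, skip
swap(6,8) ⇒ [2,3,3,3,2,2,3,6,6]; return 6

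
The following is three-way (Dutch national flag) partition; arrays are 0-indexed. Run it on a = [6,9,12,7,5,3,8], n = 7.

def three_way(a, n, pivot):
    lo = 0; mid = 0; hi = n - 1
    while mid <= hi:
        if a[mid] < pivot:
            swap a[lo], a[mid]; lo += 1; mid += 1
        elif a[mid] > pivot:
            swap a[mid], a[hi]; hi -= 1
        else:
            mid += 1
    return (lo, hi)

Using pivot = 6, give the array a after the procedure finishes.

pivot = 6; lo=0, mid=0, hi=6
a[mid]=6=6: mid=1
a[mid]=9>6: swap a[1],a[6]; hi=5 → [6,8,12,7,5,3,9]
a[mid]=8>6: swap a[1],a[5]; hi=4 → [6,3,12,7,5,8,9]
a[mid]=3<6: swap a[0],a[1]; lo=1,mid=2 → [3,6,12,7,5,8,9]
a[mid]=12>6: swap a[2],a[4]; hi=3 → [3,6,5,7,12,8,9]
a[mid]=5<6: swap a[1],a[2]; lo=2,mid=3 → [3,5,6,7,12,8,9]
a[mid]=7>6: swap a[3],a[3]; hi=2 → [3,5,6,7,12,8,9]
end: lo=2, hi=2; a = [3,5,6,7,12,8,9]

[3,5,6,7,12,8,9]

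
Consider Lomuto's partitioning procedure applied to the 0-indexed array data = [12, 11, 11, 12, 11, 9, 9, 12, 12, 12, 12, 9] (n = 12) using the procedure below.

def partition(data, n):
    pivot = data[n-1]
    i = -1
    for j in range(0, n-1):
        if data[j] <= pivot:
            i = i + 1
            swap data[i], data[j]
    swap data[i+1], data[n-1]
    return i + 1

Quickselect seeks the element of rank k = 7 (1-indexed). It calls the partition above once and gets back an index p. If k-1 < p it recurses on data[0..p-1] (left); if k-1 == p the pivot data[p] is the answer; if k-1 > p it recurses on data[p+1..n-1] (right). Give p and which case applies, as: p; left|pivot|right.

pivot = data[11] = 9; i = -1
j=0: data[0]=12 > 9 → no swap
j=1: data[1]=11 > 9 → no swap
j=2: data[2]=11 > 9 → no swap
j=3: data[3]=12 > 9 → no swap
j=4: data[4]=11 > 9 → no swap
j=5: data[5]=9 ≤ 9 → i=0, swap data[0],data[5] → [9, 11, 11, 12, 11, 12, 9, 12, 12, 12, 12, 9]
j=6: data[6]=9 ≤ 9 → i=1, swap data[1],data[6] → [9, 9, 11, 12, 11, 12, 11, 12, 12, 12, 12, 9]
j=7: data[7]=12 > 9 → no swap
j=8: data[8]=12 > 9 → no swap
j=9: data[9]=12 > 9 → no swap
j=10: data[10]=12 > 9 → no swap
final swap data[2],data[11] → [9, 9, 9, 12, 11, 12, 11, 12, 12, 12, 12, 11]; return 2
p = 2; k-1 = 6 > 2 ⇒ right

2; right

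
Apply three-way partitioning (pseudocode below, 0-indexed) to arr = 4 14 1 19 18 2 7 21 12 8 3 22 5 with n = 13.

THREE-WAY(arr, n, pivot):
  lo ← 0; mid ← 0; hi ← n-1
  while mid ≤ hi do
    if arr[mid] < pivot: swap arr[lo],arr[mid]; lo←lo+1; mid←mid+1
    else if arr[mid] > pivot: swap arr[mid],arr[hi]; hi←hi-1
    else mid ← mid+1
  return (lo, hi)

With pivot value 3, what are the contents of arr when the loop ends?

pivot = 3; lo=0, mid=0, hi=12
arr[mid]=4>3: swap arr[0],arr[12]; hi=11 → 5 14 1 19 18 2 7 21 12 8 3 22 4
arr[mid]=5>3: swap arr[0],arr[11]; hi=10 → 22 14 1 19 18 2 7 21 12 8 3 5 4
arr[mid]=22>3: swap arr[0],arr[10]; hi=9 → 3 14 1 19 18 2 7 21 12 8 22 5 4
arr[mid]=3=3: mid=1
arr[mid]=14>3: swap arr[1],arr[9]; hi=8 → 3 8 1 19 18 2 7 21 12 14 22 5 4
arr[mid]=8>3: swap arr[1],arr[8]; hi=7 → 3 12 1 19 18 2 7 21 8 14 22 5 4
arr[mid]=12>3: swap arr[1],arr[7]; hi=6 → 3 21 1 19 18 2 7 12 8 14 22 5 4
arr[mid]=21>3: swap arr[1],arr[6]; hi=5 → 3 7 1 19 18 2 21 12 8 14 22 5 4
arr[mid]=7>3: swap arr[1],arr[5]; hi=4 → 3 2 1 19 18 7 21 12 8 14 22 5 4
arr[mid]=2<3: swap arr[0],arr[1]; lo=1,mid=2 → 2 3 1 19 18 7 21 12 8 14 22 5 4
arr[mid]=1<3: swap arr[1],arr[2]; lo=2,mid=3 → 2 1 3 19 18 7 21 12 8 14 22 5 4
arr[mid]=19>3: swap arr[3],arr[4]; hi=3 → 2 1 3 18 19 7 21 12 8 14 22 5 4
arr[mid]=18>3: swap arr[3],arr[3]; hi=2 → 2 1 3 18 19 7 21 12 8 14 22 5 4
end: lo=2, hi=2; arr = 2 1 3 18 19 7 21 12 8 14 22 5 4

2 1 3 18 19 7 21 12 8 14 22 5 4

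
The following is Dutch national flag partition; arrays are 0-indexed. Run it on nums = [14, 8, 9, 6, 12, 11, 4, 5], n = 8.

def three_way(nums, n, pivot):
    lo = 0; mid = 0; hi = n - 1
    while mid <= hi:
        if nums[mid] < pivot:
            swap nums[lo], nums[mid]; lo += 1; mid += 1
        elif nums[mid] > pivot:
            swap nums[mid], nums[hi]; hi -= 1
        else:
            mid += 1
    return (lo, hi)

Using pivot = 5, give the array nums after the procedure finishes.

pivot = 5; lo=0, mid=0, hi=7
nums[mid]=14>5: swap nums[0],nums[7]; hi=6 → [5, 8, 9, 6, 12, 11, 4, 14]
nums[mid]=5=5: mid=1
nums[mid]=8>5: swap nums[1],nums[6]; hi=5 → [5, 4, 9, 6, 12, 11, 8, 14]
nums[mid]=4<5: swap nums[0],nums[1]; lo=1,mid=2 → [4, 5, 9, 6, 12, 11, 8, 14]
nums[mid]=9>5: swap nums[2],nums[5]; hi=4 → [4, 5, 11, 6, 12, 9, 8, 14]
nums[mid]=11>5: swap nums[2],nums[4]; hi=3 → [4, 5, 12, 6, 11, 9, 8, 14]
nums[mid]=12>5: swap nums[2],nums[3]; hi=2 → [4, 5, 6, 12, 11, 9, 8, 14]
nums[mid]=6>5: swap nums[2],nums[2]; hi=1 → [4, 5, 6, 12, 11, 9, 8, 14]
end: lo=1, hi=1; nums = [4, 5, 6, 12, 11, 9, 8, 14]

[4, 5, 6, 12, 11, 9, 8, 14]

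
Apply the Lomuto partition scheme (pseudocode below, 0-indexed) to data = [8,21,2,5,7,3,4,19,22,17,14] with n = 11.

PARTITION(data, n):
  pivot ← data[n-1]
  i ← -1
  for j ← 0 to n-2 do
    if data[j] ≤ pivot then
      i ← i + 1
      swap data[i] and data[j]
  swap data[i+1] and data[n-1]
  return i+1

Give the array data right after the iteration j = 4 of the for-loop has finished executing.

pivot = data[10] = 14; i = -1
j=0: data[0]=8 ≤ 14 → i=0, swap data[0],data[0] (no change) → [8,21,2,5,7,3,4,19,22,17,14]
j=1: data[1]=21 > 14 → no swap
j=2: data[2]=2 ≤ 14 → i=1, swap data[1],data[2] → [8,2,21,5,7,3,4,19,22,17,14]
j=3: data[3]=5 ≤ 14 → i=2, swap data[2],data[3] → [8,2,5,21,7,3,4,19,22,17,14]
j=4: data[4]=7 ≤ 14 → i=3, swap data[3],data[4] → [8,2,5,7,21,3,4,19,22,17,14]
(after j=4) data = [8,2,5,7,21,3,4,19,22,17,14]

[8,2,5,7,21,3,4,19,22,17,14]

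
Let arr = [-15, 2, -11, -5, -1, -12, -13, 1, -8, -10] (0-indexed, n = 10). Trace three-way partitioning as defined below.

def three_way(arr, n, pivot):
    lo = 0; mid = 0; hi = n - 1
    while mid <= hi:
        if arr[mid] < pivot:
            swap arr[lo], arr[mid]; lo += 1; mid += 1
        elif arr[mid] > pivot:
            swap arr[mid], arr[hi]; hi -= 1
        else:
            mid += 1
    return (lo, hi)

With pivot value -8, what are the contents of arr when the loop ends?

pivot = -8; lo=0, mid=0, hi=9
arr[mid]=-15<-8: swap arr[0],arr[0]; lo=1,mid=1 → [-15, 2, -11, -5, -1, -12, -13, 1, -8, -10]
arr[mid]=2>-8: swap arr[1],arr[9]; hi=8 → [-15, -10, -11, -5, -1, -12, -13, 1, -8, 2]
arr[mid]=-10<-8: swap arr[1],arr[1]; lo=2,mid=2 → [-15, -10, -11, -5, -1, -12, -13, 1, -8, 2]
arr[mid]=-11<-8: swap arr[2],arr[2]; lo=3,mid=3 → [-15, -10, -11, -5, -1, -12, -13, 1, -8, 2]
arr[mid]=-5>-8: swap arr[3],arr[8]; hi=7 → [-15, -10, -11, -8, -1, -12, -13, 1, -5, 2]
arr[mid]=-8=-8: mid=4
arr[mid]=-1>-8: swap arr[4],arr[7]; hi=6 → [-15, -10, -11, -8, 1, -12, -13, -1, -5, 2]
arr[mid]=1>-8: swap arr[4],arr[6]; hi=5 → [-15, -10, -11, -8, -13, -12, 1, -1, -5, 2]
arr[mid]=-13<-8: swap arr[3],arr[4]; lo=4,mid=5 → [-15, -10, -11, -13, -8, -12, 1, -1, -5, 2]
arr[mid]=-12<-8: swap arr[4],arr[5]; lo=5,mid=6 → [-15, -10, -11, -13, -12, -8, 1, -1, -5, 2]
end: lo=5, hi=5; arr = [-15, -10, -11, -13, -12, -8, 1, -1, -5, 2]

[-15, -10, -11, -13, -12, -8, 1, -1, -5, 2]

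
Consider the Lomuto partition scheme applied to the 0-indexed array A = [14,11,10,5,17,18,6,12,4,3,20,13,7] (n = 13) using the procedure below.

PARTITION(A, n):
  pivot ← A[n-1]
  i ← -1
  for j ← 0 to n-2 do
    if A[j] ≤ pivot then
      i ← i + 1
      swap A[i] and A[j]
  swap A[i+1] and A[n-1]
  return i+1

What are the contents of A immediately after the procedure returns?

[5,6,4,3,7,18,11,12,10,14,20,13,17]

pivot = A[12] = 7; i = -1
j=0: A[0]=14 > 7 → no swap
j=1: A[1]=11 > 7 → no swap
j=2: A[2]=10 > 7 → no swap
j=3: A[3]=5 ≤ 7 → i=0, swap A[0],A[3] → [5,11,10,14,17,18,6,12,4,3,20,13,7]
j=4: A[4]=17 > 7 → no swap
j=5: A[5]=18 > 7 → no swap
j=6: A[6]=6 ≤ 7 → i=1, swap A[1],A[6] → [5,6,10,14,17,18,11,12,4,3,20,13,7]
j=7: A[7]=12 > 7 → no swap
j=8: A[8]=4 ≤ 7 → i=2, swap A[2],A[8] → [5,6,4,14,17,18,11,12,10,3,20,13,7]
j=9: A[9]=3 ≤ 7 → i=3, swap A[3],A[9] → [5,6,4,3,17,18,11,12,10,14,20,13,7]
j=10: A[10]=20 > 7 → no swap
j=11: A[11]=13 > 7 → no swap
final swap A[4],A[12] → [5,6,4,3,7,18,11,12,10,14,20,13,17]; return 4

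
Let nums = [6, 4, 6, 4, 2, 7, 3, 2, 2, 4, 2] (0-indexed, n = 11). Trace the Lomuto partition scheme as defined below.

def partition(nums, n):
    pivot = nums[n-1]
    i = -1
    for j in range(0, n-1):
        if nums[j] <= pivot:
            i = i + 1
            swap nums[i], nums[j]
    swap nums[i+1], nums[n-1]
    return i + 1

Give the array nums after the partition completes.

pivot = nums[10] = 2; i = -1
j=0: nums[0]=6 > 2 → no swap
j=1: nums[1]=4 > 2 → no swap
j=2: nums[2]=6 > 2 → no swap
j=3: nums[3]=4 > 2 → no swap
j=4: nums[4]=2 ≤ 2 → i=0, swap nums[0],nums[4] → [2, 4, 6, 4, 6, 7, 3, 2, 2, 4, 2]
j=5: nums[5]=7 > 2 → no swap
j=6: nums[6]=3 > 2 → no swap
j=7: nums[7]=2 ≤ 2 → i=1, swap nums[1],nums[7] → [2, 2, 6, 4, 6, 7, 3, 4, 2, 4, 2]
j=8: nums[8]=2 ≤ 2 → i=2, swap nums[2],nums[8] → [2, 2, 2, 4, 6, 7, 3, 4, 6, 4, 2]
j=9: nums[9]=4 > 2 → no swap
final swap nums[3],nums[10] → [2, 2, 2, 2, 6, 7, 3, 4, 6, 4, 4]; return 3

[2, 2, 2, 2, 6, 7, 3, 4, 6, 4, 4]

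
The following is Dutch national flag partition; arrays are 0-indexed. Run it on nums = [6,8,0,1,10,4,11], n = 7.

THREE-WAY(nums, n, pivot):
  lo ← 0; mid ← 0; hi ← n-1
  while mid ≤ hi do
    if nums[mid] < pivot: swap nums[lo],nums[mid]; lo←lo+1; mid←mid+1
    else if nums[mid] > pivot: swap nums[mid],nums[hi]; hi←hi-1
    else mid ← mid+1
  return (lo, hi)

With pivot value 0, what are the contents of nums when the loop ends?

[0,8,1,10,4,11,6]

pivot = 0; lo=0, mid=0, hi=6
nums[mid]=6>0: swap nums[0],nums[6]; hi=5 → [11,8,0,1,10,4,6]
nums[mid]=11>0: swap nums[0],nums[5]; hi=4 → [4,8,0,1,10,11,6]
nums[mid]=4>0: swap nums[0],nums[4]; hi=3 → [10,8,0,1,4,11,6]
nums[mid]=10>0: swap nums[0],nums[3]; hi=2 → [1,8,0,10,4,11,6]
nums[mid]=1>0: swap nums[0],nums[2]; hi=1 → [0,8,1,10,4,11,6]
nums[mid]=0=0: mid=1
nums[mid]=8>0: swap nums[1],nums[1]; hi=0 → [0,8,1,10,4,11,6]
end: lo=0, hi=0; nums = [0,8,1,10,4,11,6]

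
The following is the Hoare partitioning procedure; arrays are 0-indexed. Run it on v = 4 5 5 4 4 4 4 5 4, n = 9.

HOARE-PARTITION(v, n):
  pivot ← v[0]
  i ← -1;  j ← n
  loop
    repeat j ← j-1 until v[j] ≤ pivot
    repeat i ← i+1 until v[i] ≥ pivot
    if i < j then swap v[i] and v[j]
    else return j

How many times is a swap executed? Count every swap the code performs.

pivot=4
j stops at 8 (4), i stops at 0 (4); swap ⇒ 4 5 5 4 4 4 4 5 4
j stops at 6 (4), i stops at 1 (5); swap ⇒ 4 4 5 4 4 4 5 5 4
j stops at 5 (4), i stops at 2 (5); swap ⇒ 4 4 4 4 4 5 5 5 4
j stops at 4 (4), i stops at 3 (4); swap ⇒ 4 4 4 4 4 5 5 5 4
j stops at 3, i stops at 4; i≥j ⇒ return 3. v=4 4 4 4 4 5 5 5 4

4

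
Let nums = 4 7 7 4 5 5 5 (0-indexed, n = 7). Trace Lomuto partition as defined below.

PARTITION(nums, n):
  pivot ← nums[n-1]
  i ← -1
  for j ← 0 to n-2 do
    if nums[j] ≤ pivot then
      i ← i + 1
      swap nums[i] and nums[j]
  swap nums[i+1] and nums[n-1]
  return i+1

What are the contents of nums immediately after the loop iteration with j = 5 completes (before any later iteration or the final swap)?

4 4 5 5 7 7 5

pivot=5, i=-1
j=0: 4≤5, i=0, swap(0,0) ⇒ 4 7 7 4 5 5 5
j=1: 7>5, skip
j=2: 7>5, skip
j=3: 4≤5, i=1, swap(1,3) ⇒ 4 4 7 7 5 5 5
j=4: 5≤5, i=2, swap(2,4) ⇒ 4 4 5 7 7 5 5
j=5: 5≤5, i=3, swap(3,5) ⇒ 4 4 5 5 7 7 5
(after j=5) nums = 4 4 5 5 7 7 5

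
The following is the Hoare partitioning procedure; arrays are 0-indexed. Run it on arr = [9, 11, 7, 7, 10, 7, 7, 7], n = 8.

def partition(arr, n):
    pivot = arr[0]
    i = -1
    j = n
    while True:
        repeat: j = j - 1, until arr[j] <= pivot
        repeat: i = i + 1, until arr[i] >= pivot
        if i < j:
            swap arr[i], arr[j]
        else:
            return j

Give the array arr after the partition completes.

[7, 7, 7, 7, 7, 10, 11, 9]

pivot = arr[0] = 9; i = -1, j = 8
j→7 (arr[7]=7≤9), i→0 (arr[0]=9≥9); i<j, swap → [7, 11, 7, 7, 10, 7, 7, 9]
j→6 (arr[6]=7≤9), i→1 (arr[1]=11≥9); i<j, swap → [7, 7, 7, 7, 10, 7, 11, 9]
j→5 (arr[5]=7≤9), i→4 (arr[4]=10≥9); i<j, swap → [7, 7, 7, 7, 7, 10, 11, 9]
j→4, i→5; i≥j, return j=4. arr = [7, 7, 7, 7, 7, 10, 11, 9]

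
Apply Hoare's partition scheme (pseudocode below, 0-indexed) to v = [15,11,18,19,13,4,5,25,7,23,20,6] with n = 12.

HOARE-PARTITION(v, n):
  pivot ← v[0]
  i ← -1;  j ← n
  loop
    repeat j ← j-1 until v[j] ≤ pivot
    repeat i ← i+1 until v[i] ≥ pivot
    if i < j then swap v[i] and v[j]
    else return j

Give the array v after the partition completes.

pivot=15
j stops at 11 (6), i stops at 0 (15); swap ⇒ [6,11,18,19,13,4,5,25,7,23,20,15]
j stops at 8 (7), i stops at 2 (18); swap ⇒ [6,11,7,19,13,4,5,25,18,23,20,15]
j stops at 6 (5), i stops at 3 (19); swap ⇒ [6,11,7,5,13,4,19,25,18,23,20,15]
j stops at 5, i stops at 6; i≥j ⇒ return 5. v=[6,11,7,5,13,4,19,25,18,23,20,15]

[6,11,7,5,13,4,19,25,18,23,20,15]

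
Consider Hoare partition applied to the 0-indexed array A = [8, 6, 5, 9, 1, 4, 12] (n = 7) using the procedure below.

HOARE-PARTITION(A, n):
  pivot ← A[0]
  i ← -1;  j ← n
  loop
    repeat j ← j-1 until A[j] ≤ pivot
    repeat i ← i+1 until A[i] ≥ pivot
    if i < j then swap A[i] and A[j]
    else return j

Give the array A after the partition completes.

[4, 6, 5, 1, 9, 8, 12]

pivot = A[0] = 8; i = -1, j = 7
j→5 (A[5]=4≤8), i→0 (A[0]=8≥8); i<j, swap → [4, 6, 5, 9, 1, 8, 12]
j→4 (A[4]=1≤8), i→3 (A[3]=9≥8); i<j, swap → [4, 6, 5, 1, 9, 8, 12]
j→3, i→4; i≥j, return j=3. A = [4, 6, 5, 1, 9, 8, 12]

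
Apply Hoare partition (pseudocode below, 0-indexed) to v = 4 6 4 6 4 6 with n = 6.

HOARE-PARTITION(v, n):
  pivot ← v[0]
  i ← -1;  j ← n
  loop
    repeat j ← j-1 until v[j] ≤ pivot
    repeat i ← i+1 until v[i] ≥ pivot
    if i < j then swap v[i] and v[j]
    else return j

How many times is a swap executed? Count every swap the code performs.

2

pivot=4
j stops at 4 (4), i stops at 0 (4); swap ⇒ 4 6 4 6 4 6
j stops at 2 (4), i stops at 1 (6); swap ⇒ 4 4 6 6 4 6
j stops at 1, i stops at 2; i≥j ⇒ return 1. v=4 4 6 6 4 6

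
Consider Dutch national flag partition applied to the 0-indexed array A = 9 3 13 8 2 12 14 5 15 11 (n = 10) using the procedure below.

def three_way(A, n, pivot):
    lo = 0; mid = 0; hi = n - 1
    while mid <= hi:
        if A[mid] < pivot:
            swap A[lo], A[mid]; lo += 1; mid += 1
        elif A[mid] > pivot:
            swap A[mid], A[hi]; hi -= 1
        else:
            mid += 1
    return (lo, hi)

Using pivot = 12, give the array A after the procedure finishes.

pivot = 12; lo=0, mid=0, hi=9
A[mid]=9<12: swap A[0],A[0]; lo=1,mid=1 → 9 3 13 8 2 12 14 5 15 11
A[mid]=3<12: swap A[1],A[1]; lo=2,mid=2 → 9 3 13 8 2 12 14 5 15 11
A[mid]=13>12: swap A[2],A[9]; hi=8 → 9 3 11 8 2 12 14 5 15 13
A[mid]=11<12: swap A[2],A[2]; lo=3,mid=3 → 9 3 11 8 2 12 14 5 15 13
A[mid]=8<12: swap A[3],A[3]; lo=4,mid=4 → 9 3 11 8 2 12 14 5 15 13
A[mid]=2<12: swap A[4],A[4]; lo=5,mid=5 → 9 3 11 8 2 12 14 5 15 13
A[mid]=12=12: mid=6
A[mid]=14>12: swap A[6],A[8]; hi=7 → 9 3 11 8 2 12 15 5 14 13
A[mid]=15>12: swap A[6],A[7]; hi=6 → 9 3 11 8 2 12 5 15 14 13
A[mid]=5<12: swap A[5],A[6]; lo=6,mid=7 → 9 3 11 8 2 5 12 15 14 13
end: lo=6, hi=6; A = 9 3 11 8 2 5 12 15 14 13

9 3 11 8 2 5 12 15 14 13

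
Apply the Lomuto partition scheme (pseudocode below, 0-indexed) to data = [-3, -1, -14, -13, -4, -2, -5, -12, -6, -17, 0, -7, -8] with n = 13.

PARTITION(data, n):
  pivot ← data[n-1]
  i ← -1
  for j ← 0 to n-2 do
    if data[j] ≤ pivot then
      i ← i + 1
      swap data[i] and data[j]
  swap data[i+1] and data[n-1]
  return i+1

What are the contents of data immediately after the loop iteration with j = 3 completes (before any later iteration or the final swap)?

[-14, -13, -3, -1, -4, -2, -5, -12, -6, -17, 0, -7, -8]

pivot = data[12] = -8; i = -1
j=0: data[0]=-3 > -8 → no swap
j=1: data[1]=-1 > -8 → no swap
j=2: data[2]=-14 ≤ -8 → i=0, swap data[0],data[2] → [-14, -1, -3, -13, -4, -2, -5, -12, -6, -17, 0, -7, -8]
j=3: data[3]=-13 ≤ -8 → i=1, swap data[1],data[3] → [-14, -13, -3, -1, -4, -2, -5, -12, -6, -17, 0, -7, -8]
(after j=3) data = [-14, -13, -3, -1, -4, -2, -5, -12, -6, -17, 0, -7, -8]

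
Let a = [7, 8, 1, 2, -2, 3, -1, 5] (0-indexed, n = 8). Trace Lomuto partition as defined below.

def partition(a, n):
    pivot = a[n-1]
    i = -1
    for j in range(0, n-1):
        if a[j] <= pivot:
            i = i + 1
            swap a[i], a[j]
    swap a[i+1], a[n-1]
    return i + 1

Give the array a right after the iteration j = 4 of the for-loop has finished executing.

pivot = a[7] = 5; i = -1
j=0: a[0]=7 > 5 → no swap
j=1: a[1]=8 > 5 → no swap
j=2: a[2]=1 ≤ 5 → i=0, swap a[0],a[2] → [1, 8, 7, 2, -2, 3, -1, 5]
j=3: a[3]=2 ≤ 5 → i=1, swap a[1],a[3] → [1, 2, 7, 8, -2, 3, -1, 5]
j=4: a[4]=-2 ≤ 5 → i=2, swap a[2],a[4] → [1, 2, -2, 8, 7, 3, -1, 5]
(after j=4) a = [1, 2, -2, 8, 7, 3, -1, 5]

[1, 2, -2, 8, 7, 3, -1, 5]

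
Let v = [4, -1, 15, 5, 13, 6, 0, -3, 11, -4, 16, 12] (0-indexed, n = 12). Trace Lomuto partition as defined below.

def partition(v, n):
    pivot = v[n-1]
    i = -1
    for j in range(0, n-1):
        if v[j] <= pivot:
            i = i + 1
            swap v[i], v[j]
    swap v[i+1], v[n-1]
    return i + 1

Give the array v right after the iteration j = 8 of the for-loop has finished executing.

[4, -1, 5, 6, 0, -3, 11, 15, 13, -4, 16, 12]

pivot=12, i=-1
j=0: 4≤12, i=0, swap(0,0) ⇒ [4, -1, 15, 5, 13, 6, 0, -3, 11, -4, 16, 12]
j=1: -1≤12, i=1, swap(1,1) ⇒ [4, -1, 15, 5, 13, 6, 0, -3, 11, -4, 16, 12]
j=2: 15>12, skip
j=3: 5≤12, i=2, swap(2,3) ⇒ [4, -1, 5, 15, 13, 6, 0, -3, 11, -4, 16, 12]
j=4: 13>12, skip
j=5: 6≤12, i=3, swap(3,5) ⇒ [4, -1, 5, 6, 13, 15, 0, -3, 11, -4, 16, 12]
j=6: 0≤12, i=4, swap(4,6) ⇒ [4, -1, 5, 6, 0, 15, 13, -3, 11, -4, 16, 12]
j=7: -3≤12, i=5, swap(5,7) ⇒ [4, -1, 5, 6, 0, -3, 13, 15, 11, -4, 16, 12]
j=8: 11≤12, i=6, swap(6,8) ⇒ [4, -1, 5, 6, 0, -3, 11, 15, 13, -4, 16, 12]
(after j=8) v = [4, -1, 5, 6, 0, -3, 11, 15, 13, -4, 16, 12]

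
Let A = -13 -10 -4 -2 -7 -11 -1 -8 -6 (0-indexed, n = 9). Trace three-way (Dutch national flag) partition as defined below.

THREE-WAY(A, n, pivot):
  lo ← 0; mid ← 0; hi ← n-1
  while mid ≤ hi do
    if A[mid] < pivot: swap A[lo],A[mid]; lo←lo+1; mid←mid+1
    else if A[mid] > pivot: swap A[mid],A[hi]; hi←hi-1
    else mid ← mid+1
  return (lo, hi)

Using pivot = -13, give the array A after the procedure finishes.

-13 -4 -2 -7 -11 -1 -8 -6 -10

pivot = -13; lo=0, mid=0, hi=8
A[mid]=-13=-13: mid=1
A[mid]=-10>-13: swap A[1],A[8]; hi=7 → -13 -6 -4 -2 -7 -11 -1 -8 -10
A[mid]=-6>-13: swap A[1],A[7]; hi=6 → -13 -8 -4 -2 -7 -11 -1 -6 -10
A[mid]=-8>-13: swap A[1],A[6]; hi=5 → -13 -1 -4 -2 -7 -11 -8 -6 -10
A[mid]=-1>-13: swap A[1],A[5]; hi=4 → -13 -11 -4 -2 -7 -1 -8 -6 -10
A[mid]=-11>-13: swap A[1],A[4]; hi=3 → -13 -7 -4 -2 -11 -1 -8 -6 -10
A[mid]=-7>-13: swap A[1],A[3]; hi=2 → -13 -2 -4 -7 -11 -1 -8 -6 -10
A[mid]=-2>-13: swap A[1],A[2]; hi=1 → -13 -4 -2 -7 -11 -1 -8 -6 -10
A[mid]=-4>-13: swap A[1],A[1]; hi=0 → -13 -4 -2 -7 -11 -1 -8 -6 -10
end: lo=0, hi=0; A = -13 -4 -2 -7 -11 -1 -8 -6 -10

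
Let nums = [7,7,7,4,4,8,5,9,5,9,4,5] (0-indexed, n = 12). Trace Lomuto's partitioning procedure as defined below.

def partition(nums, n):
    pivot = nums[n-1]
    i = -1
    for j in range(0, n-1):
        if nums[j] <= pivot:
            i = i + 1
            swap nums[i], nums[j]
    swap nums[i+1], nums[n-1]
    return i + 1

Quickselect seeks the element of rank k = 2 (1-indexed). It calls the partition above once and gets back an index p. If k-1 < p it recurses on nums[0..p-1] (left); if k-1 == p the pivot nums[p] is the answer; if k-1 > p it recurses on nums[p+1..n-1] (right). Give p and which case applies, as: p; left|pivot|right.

pivot = nums[11] = 5; i = -1
j=0: nums[0]=7 > 5 → no swap
j=1: nums[1]=7 > 5 → no swap
j=2: nums[2]=7 > 5 → no swap
j=3: nums[3]=4 ≤ 5 → i=0, swap nums[0],nums[3] → [4,7,7,7,4,8,5,9,5,9,4,5]
j=4: nums[4]=4 ≤ 5 → i=1, swap nums[1],nums[4] → [4,4,7,7,7,8,5,9,5,9,4,5]
j=5: nums[5]=8 > 5 → no swap
j=6: nums[6]=5 ≤ 5 → i=2, swap nums[2],nums[6] → [4,4,5,7,7,8,7,9,5,9,4,5]
j=7: nums[7]=9 > 5 → no swap
j=8: nums[8]=5 ≤ 5 → i=3, swap nums[3],nums[8] → [4,4,5,5,7,8,7,9,7,9,4,5]
j=9: nums[9]=9 > 5 → no swap
j=10: nums[10]=4 ≤ 5 → i=4, swap nums[4],nums[10] → [4,4,5,5,4,8,7,9,7,9,7,5]
final swap nums[5],nums[11] → [4,4,5,5,4,5,7,9,7,9,7,8]; return 5
p = 5; k-1 = 1 < 5 ⇒ left

5; left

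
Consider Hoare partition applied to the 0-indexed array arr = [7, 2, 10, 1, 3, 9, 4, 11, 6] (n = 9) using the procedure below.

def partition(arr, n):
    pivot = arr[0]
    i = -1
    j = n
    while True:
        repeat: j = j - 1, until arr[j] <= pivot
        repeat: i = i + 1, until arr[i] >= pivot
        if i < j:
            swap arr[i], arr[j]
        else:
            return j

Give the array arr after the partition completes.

[6, 2, 4, 1, 3, 9, 10, 11, 7]

pivot = arr[0] = 7; i = -1, j = 9
j→8 (arr[8]=6≤7), i→0 (arr[0]=7≥7); i<j, swap → [6, 2, 10, 1, 3, 9, 4, 11, 7]
j→6 (arr[6]=4≤7), i→2 (arr[2]=10≥7); i<j, swap → [6, 2, 4, 1, 3, 9, 10, 11, 7]
j→4, i→5; i≥j, return j=4. arr = [6, 2, 4, 1, 3, 9, 10, 11, 7]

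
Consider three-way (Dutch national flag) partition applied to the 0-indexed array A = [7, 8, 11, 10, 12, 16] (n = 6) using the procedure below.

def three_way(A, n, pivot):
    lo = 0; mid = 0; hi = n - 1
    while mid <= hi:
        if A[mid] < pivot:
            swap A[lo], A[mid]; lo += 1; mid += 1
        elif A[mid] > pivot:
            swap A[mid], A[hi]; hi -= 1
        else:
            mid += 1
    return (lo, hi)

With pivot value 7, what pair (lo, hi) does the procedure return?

pivot = 7; lo=0, mid=0, hi=5
A[mid]=7=7: mid=1
A[mid]=8>7: swap A[1],A[5]; hi=4 → [7, 16, 11, 10, 12, 8]
A[mid]=16>7: swap A[1],A[4]; hi=3 → [7, 12, 11, 10, 16, 8]
A[mid]=12>7: swap A[1],A[3]; hi=2 → [7, 10, 11, 12, 16, 8]
A[mid]=10>7: swap A[1],A[2]; hi=1 → [7, 11, 10, 12, 16, 8]
A[mid]=11>7: swap A[1],A[1]; hi=0 → [7, 11, 10, 12, 16, 8]
end: lo=0, hi=0; A = [7, 11, 10, 12, 16, 8]

(0, 0)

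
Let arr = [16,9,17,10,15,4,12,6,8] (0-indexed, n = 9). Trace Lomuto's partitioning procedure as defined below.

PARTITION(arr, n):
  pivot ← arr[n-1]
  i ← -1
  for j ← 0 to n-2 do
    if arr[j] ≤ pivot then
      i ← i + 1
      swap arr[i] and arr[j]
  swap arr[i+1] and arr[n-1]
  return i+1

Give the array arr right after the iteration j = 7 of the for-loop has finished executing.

[4,6,17,10,15,16,12,9,8]

pivot = arr[8] = 8; i = -1
j=0: arr[0]=16 > 8 → no swap
j=1: arr[1]=9 > 8 → no swap
j=2: arr[2]=17 > 8 → no swap
j=3: arr[3]=10 > 8 → no swap
j=4: arr[4]=15 > 8 → no swap
j=5: arr[5]=4 ≤ 8 → i=0, swap arr[0],arr[5] → [4,9,17,10,15,16,12,6,8]
j=6: arr[6]=12 > 8 → no swap
j=7: arr[7]=6 ≤ 8 → i=1, swap arr[1],arr[7] → [4,6,17,10,15,16,12,9,8]
(after j=7) arr = [4,6,17,10,15,16,12,9,8]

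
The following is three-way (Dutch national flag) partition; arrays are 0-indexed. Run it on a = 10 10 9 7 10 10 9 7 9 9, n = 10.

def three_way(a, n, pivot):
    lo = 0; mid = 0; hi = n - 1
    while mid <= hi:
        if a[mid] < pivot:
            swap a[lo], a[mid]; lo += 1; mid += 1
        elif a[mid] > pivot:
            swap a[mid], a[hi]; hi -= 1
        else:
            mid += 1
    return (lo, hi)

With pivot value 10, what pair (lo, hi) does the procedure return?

lo=0 mid=0 hi=9
10=10: mid=1
10=10: mid=2
9<10: swap(0,2), lo=1 mid=3 ⇒ 9 10 10 7 10 10 9 7 9 9
7<10: swap(1,3), lo=2 mid=4 ⇒ 9 7 10 10 10 10 9 7 9 9
10=10: mid=5
10=10: mid=6
9<10: swap(2,6), lo=3 mid=7 ⇒ 9 7 9 10 10 10 10 7 9 9
7<10: swap(3,7), lo=4 mid=8 ⇒ 9 7 9 7 10 10 10 10 9 9
9<10: swap(4,8), lo=5 mid=9 ⇒ 9 7 9 7 9 10 10 10 10 9
9<10: swap(5,9), lo=6 mid=10 ⇒ 9 7 9 7 9 9 10 10 10 10
done. lo=6 hi=9; a=9 7 9 7 9 9 10 10 10 10

(6, 9)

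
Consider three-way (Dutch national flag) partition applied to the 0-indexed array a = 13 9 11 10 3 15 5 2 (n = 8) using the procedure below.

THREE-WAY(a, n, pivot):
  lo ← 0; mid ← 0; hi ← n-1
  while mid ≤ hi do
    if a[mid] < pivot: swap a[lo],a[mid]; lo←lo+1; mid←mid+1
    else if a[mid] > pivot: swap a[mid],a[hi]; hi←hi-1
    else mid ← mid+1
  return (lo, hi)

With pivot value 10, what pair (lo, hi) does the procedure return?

(4, 4)

lo=0 mid=0 hi=7
13>10: swap(0,7), hi=6 ⇒ 2 9 11 10 3 15 5 13
2<10: swap(0,0), lo=1 mid=1 ⇒ 2 9 11 10 3 15 5 13
9<10: swap(1,1), lo=2 mid=2 ⇒ 2 9 11 10 3 15 5 13
11>10: swap(2,6), hi=5 ⇒ 2 9 5 10 3 15 11 13
5<10: swap(2,2), lo=3 mid=3 ⇒ 2 9 5 10 3 15 11 13
10=10: mid=4
3<10: swap(3,4), lo=4 mid=5 ⇒ 2 9 5 3 10 15 11 13
15>10: swap(5,5), hi=4 ⇒ 2 9 5 3 10 15 11 13
done. lo=4 hi=4; a=2 9 5 3 10 15 11 13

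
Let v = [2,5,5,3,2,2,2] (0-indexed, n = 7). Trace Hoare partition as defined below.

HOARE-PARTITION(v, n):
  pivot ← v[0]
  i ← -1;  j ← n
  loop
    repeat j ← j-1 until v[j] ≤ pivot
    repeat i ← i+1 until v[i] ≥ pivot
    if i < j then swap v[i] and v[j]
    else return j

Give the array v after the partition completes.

pivot = v[0] = 2; i = -1, j = 7
j→6 (v[6]=2≤2), i→0 (v[0]=2≥2); i<j, swap → [2,5,5,3,2,2,2]
j→5 (v[5]=2≤2), i→1 (v[1]=5≥2); i<j, swap → [2,2,5,3,2,5,2]
j→4 (v[4]=2≤2), i→2 (v[2]=5≥2); i<j, swap → [2,2,2,3,5,5,2]
j→2, i→3; i≥j, return j=2. v = [2,2,2,3,5,5,2]

[2,2,2,3,5,5,2]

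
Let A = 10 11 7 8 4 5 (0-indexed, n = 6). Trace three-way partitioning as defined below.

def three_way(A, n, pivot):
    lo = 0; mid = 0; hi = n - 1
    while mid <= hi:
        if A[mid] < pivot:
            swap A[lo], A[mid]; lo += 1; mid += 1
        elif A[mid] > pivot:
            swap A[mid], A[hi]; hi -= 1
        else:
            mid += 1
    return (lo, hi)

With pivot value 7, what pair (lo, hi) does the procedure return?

(2, 2)

pivot = 7; lo=0, mid=0, hi=5
A[mid]=10>7: swap A[0],A[5]; hi=4 → 5 11 7 8 4 10
A[mid]=5<7: swap A[0],A[0]; lo=1,mid=1 → 5 11 7 8 4 10
A[mid]=11>7: swap A[1],A[4]; hi=3 → 5 4 7 8 11 10
A[mid]=4<7: swap A[1],A[1]; lo=2,mid=2 → 5 4 7 8 11 10
A[mid]=7=7: mid=3
A[mid]=8>7: swap A[3],A[3]; hi=2 → 5 4 7 8 11 10
end: lo=2, hi=2; A = 5 4 7 8 11 10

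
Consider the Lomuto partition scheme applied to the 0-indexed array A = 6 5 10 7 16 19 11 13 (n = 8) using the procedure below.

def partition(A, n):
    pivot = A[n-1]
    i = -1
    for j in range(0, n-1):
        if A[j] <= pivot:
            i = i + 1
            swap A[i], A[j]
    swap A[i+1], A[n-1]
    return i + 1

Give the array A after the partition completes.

pivot = A[7] = 13; i = -1
j=0: A[0]=6 ≤ 13 → i=0, swap A[0],A[0] (no change) → 6 5 10 7 16 19 11 13
j=1: A[1]=5 ≤ 13 → i=1, swap A[1],A[1] (no change) → 6 5 10 7 16 19 11 13
j=2: A[2]=10 ≤ 13 → i=2, swap A[2],A[2] (no change) → 6 5 10 7 16 19 11 13
j=3: A[3]=7 ≤ 13 → i=3, swap A[3],A[3] (no change) → 6 5 10 7 16 19 11 13
j=4: A[4]=16 > 13 → no swap
j=5: A[5]=19 > 13 → no swap
j=6: A[6]=11 ≤ 13 → i=4, swap A[4],A[6] → 6 5 10 7 11 19 16 13
final swap A[5],A[7] → 6 5 10 7 11 13 16 19; return 5

6 5 10 7 11 13 16 19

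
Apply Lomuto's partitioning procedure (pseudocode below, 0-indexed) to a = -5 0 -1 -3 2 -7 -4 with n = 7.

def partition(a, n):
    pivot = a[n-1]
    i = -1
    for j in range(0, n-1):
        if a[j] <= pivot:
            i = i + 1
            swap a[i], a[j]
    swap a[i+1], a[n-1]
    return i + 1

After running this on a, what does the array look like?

pivot=-4, i=-1
j=0: -5≤-4, i=0, swap(0,0) ⇒ -5 0 -1 -3 2 -7 -4
j=1: 0>-4, skip
j=2: -1>-4, skip
j=3: -3>-4, skip
j=4: 2>-4, skip
j=5: -7≤-4, i=1, swap(1,5) ⇒ -5 -7 -1 -3 2 0 -4
swap(2,6) ⇒ -5 -7 -4 -3 2 0 -1; return 2

-5 -7 -4 -3 2 0 -1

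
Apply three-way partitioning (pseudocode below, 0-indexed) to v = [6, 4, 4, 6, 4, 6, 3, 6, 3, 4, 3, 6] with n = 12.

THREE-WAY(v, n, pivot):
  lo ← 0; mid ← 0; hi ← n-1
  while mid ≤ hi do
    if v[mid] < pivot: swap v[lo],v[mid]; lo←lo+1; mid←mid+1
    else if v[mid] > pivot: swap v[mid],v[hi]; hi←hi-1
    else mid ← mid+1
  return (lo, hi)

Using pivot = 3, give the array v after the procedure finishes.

[3, 3, 3, 4, 6, 6, 6, 4, 4, 4, 6, 6]

pivot = 3; lo=0, mid=0, hi=11
v[mid]=6>3: swap v[0],v[11]; hi=10 → [6, 4, 4, 6, 4, 6, 3, 6, 3, 4, 3, 6]
v[mid]=6>3: swap v[0],v[10]; hi=9 → [3, 4, 4, 6, 4, 6, 3, 6, 3, 4, 6, 6]
v[mid]=3=3: mid=1
v[mid]=4>3: swap v[1],v[9]; hi=8 → [3, 4, 4, 6, 4, 6, 3, 6, 3, 4, 6, 6]
v[mid]=4>3: swap v[1],v[8]; hi=7 → [3, 3, 4, 6, 4, 6, 3, 6, 4, 4, 6, 6]
v[mid]=3=3: mid=2
v[mid]=4>3: swap v[2],v[7]; hi=6 → [3, 3, 6, 6, 4, 6, 3, 4, 4, 4, 6, 6]
v[mid]=6>3: swap v[2],v[6]; hi=5 → [3, 3, 3, 6, 4, 6, 6, 4, 4, 4, 6, 6]
v[mid]=3=3: mid=3
v[mid]=6>3: swap v[3],v[5]; hi=4 → [3, 3, 3, 6, 4, 6, 6, 4, 4, 4, 6, 6]
v[mid]=6>3: swap v[3],v[4]; hi=3 → [3, 3, 3, 4, 6, 6, 6, 4, 4, 4, 6, 6]
v[mid]=4>3: swap v[3],v[3]; hi=2 → [3, 3, 3, 4, 6, 6, 6, 4, 4, 4, 6, 6]
end: lo=0, hi=2; v = [3, 3, 3, 4, 6, 6, 6, 4, 4, 4, 6, 6]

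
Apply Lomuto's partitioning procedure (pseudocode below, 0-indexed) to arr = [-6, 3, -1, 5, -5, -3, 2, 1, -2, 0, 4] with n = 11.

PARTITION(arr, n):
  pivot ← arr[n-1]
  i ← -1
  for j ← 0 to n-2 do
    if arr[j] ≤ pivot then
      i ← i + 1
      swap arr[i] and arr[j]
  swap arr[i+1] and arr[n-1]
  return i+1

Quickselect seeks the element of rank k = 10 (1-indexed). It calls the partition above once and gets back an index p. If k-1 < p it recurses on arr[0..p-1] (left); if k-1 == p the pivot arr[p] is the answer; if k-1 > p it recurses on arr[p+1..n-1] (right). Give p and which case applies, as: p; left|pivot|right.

9; pivot

pivot = arr[10] = 4; i = -1
j=0: arr[0]=-6 ≤ 4 → i=0, swap arr[0],arr[0] (no change) → [-6, 3, -1, 5, -5, -3, 2, 1, -2, 0, 4]
j=1: arr[1]=3 ≤ 4 → i=1, swap arr[1],arr[1] (no change) → [-6, 3, -1, 5, -5, -3, 2, 1, -2, 0, 4]
j=2: arr[2]=-1 ≤ 4 → i=2, swap arr[2],arr[2] (no change) → [-6, 3, -1, 5, -5, -3, 2, 1, -2, 0, 4]
j=3: arr[3]=5 > 4 → no swap
j=4: arr[4]=-5 ≤ 4 → i=3, swap arr[3],arr[4] → [-6, 3, -1, -5, 5, -3, 2, 1, -2, 0, 4]
j=5: arr[5]=-3 ≤ 4 → i=4, swap arr[4],arr[5] → [-6, 3, -1, -5, -3, 5, 2, 1, -2, 0, 4]
j=6: arr[6]=2 ≤ 4 → i=5, swap arr[5],arr[6] → [-6, 3, -1, -5, -3, 2, 5, 1, -2, 0, 4]
j=7: arr[7]=1 ≤ 4 → i=6, swap arr[6],arr[7] → [-6, 3, -1, -5, -3, 2, 1, 5, -2, 0, 4]
j=8: arr[8]=-2 ≤ 4 → i=7, swap arr[7],arr[8] → [-6, 3, -1, -5, -3, 2, 1, -2, 5, 0, 4]
j=9: arr[9]=0 ≤ 4 → i=8, swap arr[8],arr[9] → [-6, 3, -1, -5, -3, 2, 1, -2, 0, 5, 4]
final swap arr[9],arr[10] → [-6, 3, -1, -5, -3, 2, 1, -2, 0, 4, 5]; return 9
p = 9; k-1 = 9 == 9 ⇒ pivot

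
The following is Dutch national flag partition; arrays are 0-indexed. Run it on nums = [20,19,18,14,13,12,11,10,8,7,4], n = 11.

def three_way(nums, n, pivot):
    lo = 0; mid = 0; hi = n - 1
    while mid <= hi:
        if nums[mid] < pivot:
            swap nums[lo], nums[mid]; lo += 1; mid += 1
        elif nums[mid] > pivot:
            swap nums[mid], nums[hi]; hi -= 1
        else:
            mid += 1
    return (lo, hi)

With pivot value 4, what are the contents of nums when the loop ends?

[4,18,14,13,12,11,10,8,7,19,20]

pivot = 4; lo=0, mid=0, hi=10
nums[mid]=20>4: swap nums[0],nums[10]; hi=9 → [4,19,18,14,13,12,11,10,8,7,20]
nums[mid]=4=4: mid=1
nums[mid]=19>4: swap nums[1],nums[9]; hi=8 → [4,7,18,14,13,12,11,10,8,19,20]
nums[mid]=7>4: swap nums[1],nums[8]; hi=7 → [4,8,18,14,13,12,11,10,7,19,20]
nums[mid]=8>4: swap nums[1],nums[7]; hi=6 → [4,10,18,14,13,12,11,8,7,19,20]
nums[mid]=10>4: swap nums[1],nums[6]; hi=5 → [4,11,18,14,13,12,10,8,7,19,20]
nums[mid]=11>4: swap nums[1],nums[5]; hi=4 → [4,12,18,14,13,11,10,8,7,19,20]
nums[mid]=12>4: swap nums[1],nums[4]; hi=3 → [4,13,18,14,12,11,10,8,7,19,20]
nums[mid]=13>4: swap nums[1],nums[3]; hi=2 → [4,14,18,13,12,11,10,8,7,19,20]
nums[mid]=14>4: swap nums[1],nums[2]; hi=1 → [4,18,14,13,12,11,10,8,7,19,20]
nums[mid]=18>4: swap nums[1],nums[1]; hi=0 → [4,18,14,13,12,11,10,8,7,19,20]
end: lo=0, hi=0; nums = [4,18,14,13,12,11,10,8,7,19,20]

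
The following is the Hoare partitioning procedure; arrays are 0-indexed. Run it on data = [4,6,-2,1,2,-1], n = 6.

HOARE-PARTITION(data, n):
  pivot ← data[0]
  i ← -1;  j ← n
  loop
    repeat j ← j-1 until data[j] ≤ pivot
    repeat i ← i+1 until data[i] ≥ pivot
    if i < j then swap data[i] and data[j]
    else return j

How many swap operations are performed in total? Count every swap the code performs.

2

pivot=4
j stops at 5 (-1), i stops at 0 (4); swap ⇒ [-1,6,-2,1,2,4]
j stops at 4 (2), i stops at 1 (6); swap ⇒ [-1,2,-2,1,6,4]
j stops at 3, i stops at 4; i≥j ⇒ return 3. data=[-1,2,-2,1,6,4]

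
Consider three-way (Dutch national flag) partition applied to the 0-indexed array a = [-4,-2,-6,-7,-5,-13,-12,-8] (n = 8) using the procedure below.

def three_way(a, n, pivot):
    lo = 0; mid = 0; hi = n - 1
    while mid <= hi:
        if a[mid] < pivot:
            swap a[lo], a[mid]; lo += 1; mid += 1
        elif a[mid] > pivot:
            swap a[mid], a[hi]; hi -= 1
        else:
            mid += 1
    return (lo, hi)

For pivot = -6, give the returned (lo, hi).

(4, 4)

lo=0 mid=0 hi=7
-4>-6: swap(0,7), hi=6 ⇒ [-8,-2,-6,-7,-5,-13,-12,-4]
-8<-6: swap(0,0), lo=1 mid=1 ⇒ [-8,-2,-6,-7,-5,-13,-12,-4]
-2>-6: swap(1,6), hi=5 ⇒ [-8,-12,-6,-7,-5,-13,-2,-4]
-12<-6: swap(1,1), lo=2 mid=2 ⇒ [-8,-12,-6,-7,-5,-13,-2,-4]
-6=-6: mid=3
-7<-6: swap(2,3), lo=3 mid=4 ⇒ [-8,-12,-7,-6,-5,-13,-2,-4]
-5>-6: swap(4,5), hi=4 ⇒ [-8,-12,-7,-6,-13,-5,-2,-4]
-13<-6: swap(3,4), lo=4 mid=5 ⇒ [-8,-12,-7,-13,-6,-5,-2,-4]
done. lo=4 hi=4; a=[-8,-12,-7,-13,-6,-5,-2,-4]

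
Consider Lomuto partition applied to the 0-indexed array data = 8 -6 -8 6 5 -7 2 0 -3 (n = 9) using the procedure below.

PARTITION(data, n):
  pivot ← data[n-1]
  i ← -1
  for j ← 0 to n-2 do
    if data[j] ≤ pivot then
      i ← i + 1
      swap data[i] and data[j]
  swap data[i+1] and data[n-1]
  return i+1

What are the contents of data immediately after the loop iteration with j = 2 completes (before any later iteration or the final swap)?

-6 -8 8 6 5 -7 2 0 -3

pivot = data[8] = -3; i = -1
j=0: data[0]=8 > -3 → no swap
j=1: data[1]=-6 ≤ -3 → i=0, swap data[0],data[1] → -6 8 -8 6 5 -7 2 0 -3
j=2: data[2]=-8 ≤ -3 → i=1, swap data[1],data[2] → -6 -8 8 6 5 -7 2 0 -3
(after j=2) data = -6 -8 8 6 5 -7 2 0 -3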